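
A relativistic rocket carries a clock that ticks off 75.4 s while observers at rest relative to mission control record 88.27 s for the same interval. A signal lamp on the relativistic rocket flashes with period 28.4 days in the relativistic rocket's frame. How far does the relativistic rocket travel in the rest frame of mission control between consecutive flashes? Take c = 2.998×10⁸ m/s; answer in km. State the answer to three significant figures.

4.48×10^11 km

The time-dilation ratio gives γ = 88.27/75.4 = 1.17069.
β = √(1 − 1/γ²) = 0.51995. Lab-frame period = γτ = 1.17069×28.4 days = 33.248 days. Distance = βc × γτ = 0.51995 × 2.998×10⁸ m/s × 2872627.2 s = 4.4779×10^14 m = 4.48×10^11 km.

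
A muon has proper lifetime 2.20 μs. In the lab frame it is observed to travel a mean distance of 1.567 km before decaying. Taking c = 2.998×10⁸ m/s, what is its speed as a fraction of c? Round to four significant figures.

d = βγcτ ⇒ βγ = d/(cτ) = 1567 m / (659.56 m) = 2.3758.
β = (βγ)/√(1+(βγ)²) = 2.3758/√6.64443 = 0.9217.

0.9217c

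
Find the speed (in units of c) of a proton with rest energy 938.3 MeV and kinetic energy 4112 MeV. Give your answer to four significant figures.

K = (γ−1)mc², so γ = 1 + 4112/938.3 = 5.3824.
Then v/c = √(1 − γ⁻²) = √(1 − 0.0345182) = √0.9654818 = 0.9826.

0.9826c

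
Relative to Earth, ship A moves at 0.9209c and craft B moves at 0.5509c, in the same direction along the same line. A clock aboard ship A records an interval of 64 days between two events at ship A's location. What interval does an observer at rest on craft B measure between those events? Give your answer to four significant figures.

Speed of ship A in craft B's frame: u = (v_A − v_B)/(1 − v_A v_B/c²) = (0.9209 − 0.5509)/(1 − 0.9209×0.5509) = 0.37/0.49267619 = 0.751; |u| = 0.751c.
At |u| = 0.751c, γ = (1 − 0.564001)^(−1/2) = 1.5145.
The clock on ship A records proper time, so craft B measures Δt = γΔτ = 1.5145 × 64 = 96.93 days.

96.93 days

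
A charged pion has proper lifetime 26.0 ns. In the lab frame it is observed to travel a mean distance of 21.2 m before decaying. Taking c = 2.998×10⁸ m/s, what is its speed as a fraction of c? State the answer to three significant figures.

0.939c

d = βγcτ ⇒ βγ = d/(cτ) = 21.20 m / (7.7948 m) = 2.7198.
β = (βγ)/√(1+(βγ)²) = 2.7198/√8.39731 = 0.939.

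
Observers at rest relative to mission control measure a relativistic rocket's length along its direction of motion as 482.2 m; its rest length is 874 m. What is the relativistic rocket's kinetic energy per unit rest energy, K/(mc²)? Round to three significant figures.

0.813

Length contraction gives γ = L₀/L = 874/482.2 = 1.81253.
Since K = (γ−1)mc², K/(mc²) = 1.81253 − 1 = 0.813.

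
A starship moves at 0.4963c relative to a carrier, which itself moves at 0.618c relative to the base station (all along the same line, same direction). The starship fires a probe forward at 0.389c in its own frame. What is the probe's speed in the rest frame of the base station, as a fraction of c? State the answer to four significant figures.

0.9324c

Apply u = (u'+v)/(1+u'v) twice. Probe in the carrier frame: (0.389+0.4963)/(1+0.389·0.4963) = 0.8853/1.1930607 = 0.74204c.
That velocity, transformed to the rest frame of the base station: (0.74204+0.618)/(1+0.74204·0.618) = 1.36004/1.45858072 = 0.93244c.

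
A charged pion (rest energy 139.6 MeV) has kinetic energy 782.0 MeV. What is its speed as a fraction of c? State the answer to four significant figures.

γ = 1 + K/(mc²) = 1 + 782.0/139.6 = 6.6017.
β = √(1 − 1/γ²) = √(1 − 0.022945) = √0.977055 = 0.9885.

0.9885c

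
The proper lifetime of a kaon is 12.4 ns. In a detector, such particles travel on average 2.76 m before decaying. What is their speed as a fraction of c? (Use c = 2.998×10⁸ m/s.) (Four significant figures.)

Lab distance = (lab lifetime)·v = γτ·βc, so βγ = d/(cτ) = 2.760/(2.998×10⁸ × 1.240×10^-8) = 0.74243.
With βγ = 0.74243: γ² = 1 + (βγ)² = 1.551202, and β = (βγ)/γ = 0.74243/1.24547 = 0.5961.

0.5961c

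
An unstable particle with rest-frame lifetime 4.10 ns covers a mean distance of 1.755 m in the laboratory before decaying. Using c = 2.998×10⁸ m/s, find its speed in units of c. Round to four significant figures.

0.8191c

Lab distance = (lab lifetime)·v = γτ·βc, so βγ = d/(cτ) = 1.755/(2.998×10⁸ × 4.100×10^-9) = 1.4278.
With βγ = 1.4278: γ² = 1 + (βγ)² = 3.03861, and β = (βγ)/γ = 1.4278/1.74316 = 0.8191.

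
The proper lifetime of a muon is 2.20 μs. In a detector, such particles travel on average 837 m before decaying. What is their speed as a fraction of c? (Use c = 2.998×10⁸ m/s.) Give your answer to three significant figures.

0.785c

Lab distance = (lab lifetime)·v = γτ·βc, so βγ = d/(cτ) = 837.0/(2.998×10⁸ × 2.200×10^-6) = 1.269.
With βγ = 1.269: γ² = 1 + (βγ)² = 2.61036, and β = (βγ)/γ = 1.269/1.61566 = 0.785.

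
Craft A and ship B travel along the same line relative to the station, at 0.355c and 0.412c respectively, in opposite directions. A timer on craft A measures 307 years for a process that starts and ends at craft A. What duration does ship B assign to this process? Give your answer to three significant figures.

413 years

The velocity of craft A relative to ship B is (0.355 + 0.412)c / (1 + 0.355×0.412) = 0.66913c; relative speed 0.66913c.
γ for this relative speed: γ = 1/√(1 − 0.447735) = 1.3456.
Craft A's interval is proper; time dilation gives Δt_B = γΔτ = 1.3456 × 307 years = 413 years.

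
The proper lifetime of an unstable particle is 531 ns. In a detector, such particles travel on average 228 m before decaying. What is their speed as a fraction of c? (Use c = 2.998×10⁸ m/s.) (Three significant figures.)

0.820c

d = βγcτ ⇒ βγ = d/(cτ) = 228.0 m / (159.1938 m) = 1.4322.
β = (βγ)/√(1+(βγ)²) = 1.4322/√3.0512 = 0.820.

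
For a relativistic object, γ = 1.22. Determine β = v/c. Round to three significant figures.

0.573

β = √(1 − 1/γ²) = √(1 − 1/1.4884) = √0.328138 = 0.573.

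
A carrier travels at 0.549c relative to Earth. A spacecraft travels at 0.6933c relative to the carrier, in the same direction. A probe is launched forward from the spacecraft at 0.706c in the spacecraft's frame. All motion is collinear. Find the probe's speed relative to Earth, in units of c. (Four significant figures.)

0.9820c

Compose velocities in two stages. Stage 1 (into S'): u₁ = (0.706+0.6933)/(1+0.706×0.6933) = 0.93946.
Stage 2 (into S): u = (0.93946+0.549)/(1+0.93946×0.549) = 0.98199, so the speed is 0.9820c.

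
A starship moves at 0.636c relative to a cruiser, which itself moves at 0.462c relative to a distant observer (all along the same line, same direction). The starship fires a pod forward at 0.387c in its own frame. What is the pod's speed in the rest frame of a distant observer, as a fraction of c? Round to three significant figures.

0.930c

Compose velocities in two stages. Stage 1 (into S'): u₁ = (0.387+0.636)/(1+0.387×0.636) = 0.82094.
Stage 2 (into S): u = (0.82094+0.462)/(1+0.82094×0.462) = 0.93016, so the speed is 0.930c.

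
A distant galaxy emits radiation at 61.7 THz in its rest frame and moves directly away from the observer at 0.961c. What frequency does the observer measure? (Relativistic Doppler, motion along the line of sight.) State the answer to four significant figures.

8.701 THz

Relativistic Doppler (source moving away): f_obs = f_src · √((1−β)/(1+β)).
With β = 0.961: factor = √(0.039/1.961) = 0.14102.
f_obs = 61.7 × 0.14102 = 8.701 THz.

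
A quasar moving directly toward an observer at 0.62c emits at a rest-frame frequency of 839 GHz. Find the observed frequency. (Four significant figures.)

Relativistic Doppler (source moving toward): f_obs = f_src · √((1+β)/(1−β)).
With β = 0.62: factor = √(1.62/0.38) = 2.0647.
f_obs = 839 × 2.0647 = 1732 GHz.

1732 GHz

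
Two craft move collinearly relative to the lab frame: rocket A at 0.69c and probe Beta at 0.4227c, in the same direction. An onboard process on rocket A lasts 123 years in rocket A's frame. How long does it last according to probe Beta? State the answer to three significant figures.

Transform rocket A's velocity into probe Beta's frame: (0.69 − 0.4227)/(1 − 0.69·0.4227) = 0.2673/0.708337, so the relative speed is 0.37736c.
At |u| = 0.37736c, γ = (1 − 0.142401)^(−1/2) = 1.0798.
The clock on rocket A records proper time, so probe Beta measures Δt = γΔτ = 1.0798 × 123 = 133 years.

133 years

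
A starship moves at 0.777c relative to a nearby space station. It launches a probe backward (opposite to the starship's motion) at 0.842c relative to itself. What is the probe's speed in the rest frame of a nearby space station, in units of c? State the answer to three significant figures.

In units of c, u = (u' + v)/(1 + u'v) with u' = −0.842 and v = 0.777.
Numerator: −0.842 + 0.777 = −0.065. Denominator: 1 + (−0.842)(0.777) = 0.345766.
u = −0.065/0.345766 = −0.18799, so the speed is 0.188c.

0.188c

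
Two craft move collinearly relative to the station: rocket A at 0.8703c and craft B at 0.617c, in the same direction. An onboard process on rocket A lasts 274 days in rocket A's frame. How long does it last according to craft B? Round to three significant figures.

327 days

Transform rocket A's velocity into craft B's frame: (0.8703 − 0.617)/(1 − 0.8703·0.617) = 0.2533/0.4630249, so the relative speed is 0.54705c.
γ for this relative speed: γ = 1/√(1 − 0.299264) = 1.1946.
The clock on rocket A records proper time, so craft B measures Δt = γΔτ = 1.1946 × 274 = 327 days.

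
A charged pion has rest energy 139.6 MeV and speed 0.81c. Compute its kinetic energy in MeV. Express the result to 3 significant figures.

98.5 MeV

γ = 1/√(1 − β²) = 1/√(1 − 0.6561) = 1/√0.3439 = 1/0.58643 = 1.70523.
Kinetic energy: K = (γ − 1)mc² = (1.70523 − 1) × 139.6 MeV = 0.70523 × 139.6 = 98.5 MeV.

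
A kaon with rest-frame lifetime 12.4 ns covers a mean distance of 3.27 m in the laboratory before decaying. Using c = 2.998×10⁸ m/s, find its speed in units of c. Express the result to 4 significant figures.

0.6605c

Lab distance = (lab lifetime)·v = γτ·βc, so βγ = d/(cτ) = 3.270/(2.998×10⁸ × 1.240×10^-8) = 0.87962.
With βγ = 0.87962: γ² = 1 + (βγ)² = 1.773731, and β = (βγ)/γ = 0.87962/1.33181 = 0.6605.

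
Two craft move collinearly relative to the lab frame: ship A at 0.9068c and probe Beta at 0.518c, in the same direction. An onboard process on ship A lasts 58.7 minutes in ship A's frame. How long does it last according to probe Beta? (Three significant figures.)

86.3 minutes

Transform ship A's velocity into probe Beta's frame: (0.9068 − 0.518)/(1 − 0.9068·0.518) = 0.3888/0.5302776, so the relative speed is 0.7332c.
γ for this relative speed: γ = 1/√(1 − 0.537582) = 1.4706.
Ship A's interval is proper; time dilation gives Δt_B = γΔτ = 1.4706 × 58.7 minutes = 86.3 minutes.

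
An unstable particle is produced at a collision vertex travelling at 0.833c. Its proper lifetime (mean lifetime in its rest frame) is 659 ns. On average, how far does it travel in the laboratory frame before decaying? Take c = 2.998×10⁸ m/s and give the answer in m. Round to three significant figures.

297 m

γ = 1/√(1 − β²) = 1/√(1 − 0.693889) = 1/√0.306111 = 1/0.553273 = 1.8074.
Lab-frame lifetime: Δt = γτ = 1.8074 × 659 ns = 1191.1 ns.
Distance: d = vΔt = 0.833 × 2.998×10⁸ m/s × 1.1911×10^-6 s = 297 m.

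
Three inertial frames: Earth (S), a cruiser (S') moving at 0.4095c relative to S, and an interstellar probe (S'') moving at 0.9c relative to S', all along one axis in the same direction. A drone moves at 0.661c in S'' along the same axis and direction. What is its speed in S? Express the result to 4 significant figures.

First combine the drone and interstellar probe (S''→S'): u₁ = (0.661 + 0.9)/(1 + 0.661×0.9) = 1.561/1.5949 = 0.97874.
Then combine with the cruiser (S'→S): u = (0.97874 + 0.4095)/(1 + 0.97874×0.4095) = 1.38824/1.40079403 = 0.99104.

0.9910c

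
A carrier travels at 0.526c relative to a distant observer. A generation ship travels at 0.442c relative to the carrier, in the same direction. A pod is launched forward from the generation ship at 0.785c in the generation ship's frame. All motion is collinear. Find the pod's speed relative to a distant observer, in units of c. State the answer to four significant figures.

0.9715c

First combine the pod and generation ship (S''→S'): u₁ = (0.785 + 0.442)/(1 + 0.785×0.442) = 1.227/1.34697 = 0.91093.
Then combine with the carrier (S'→S): u = (0.91093 + 0.526)/(1 + 0.91093×0.526) = 1.43693/1.47914918 = 0.97146.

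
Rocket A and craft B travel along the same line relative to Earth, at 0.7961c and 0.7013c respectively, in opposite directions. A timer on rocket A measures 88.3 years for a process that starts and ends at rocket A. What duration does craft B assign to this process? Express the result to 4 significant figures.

319.0 years

Transform rocket A's velocity into craft B's frame: (0.7961 + 0.7013)/(1 + 0.7961·0.7013) = 1.4974/1.55830493, so the relative speed is 0.96092c.
γ for this relative speed: γ = 1/√(1 − 0.923367) = 3.6124.
Rocket A's interval is proper; time dilation gives Δt_B = γΔτ = 3.6124 × 88.3 years = 319.0 years.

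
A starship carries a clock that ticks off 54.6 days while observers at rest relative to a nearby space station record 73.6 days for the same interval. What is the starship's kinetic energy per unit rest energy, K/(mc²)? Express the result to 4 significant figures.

From Δt = γΔτ: γ = 73.6/54.6 = 1.34799.
Since K = (γ−1)mc², K/(mc²) = 1.34799 − 1 = 0.3480.

0.3480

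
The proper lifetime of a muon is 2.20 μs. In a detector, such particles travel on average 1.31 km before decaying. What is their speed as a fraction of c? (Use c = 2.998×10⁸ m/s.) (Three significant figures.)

Lab distance = (lab lifetime)·v = γτ·βc, so βγ = d/(cτ) = 1310/(2.998×10⁸ × 2.200×10^-6) = 1.9862.
With βγ = 1.9862: γ² = 1 + (βγ)² = 4.94499, and β = (βγ)/γ = 1.9862/2.22373 = 0.893.

0.893c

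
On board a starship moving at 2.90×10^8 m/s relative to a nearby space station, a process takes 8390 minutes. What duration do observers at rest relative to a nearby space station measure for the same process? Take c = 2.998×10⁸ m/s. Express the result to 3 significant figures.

33100 minutes

β = v/c = (2.90×10^8 m/s)/(2.998×10⁸ m/s) = 0.967312.
With β = 0.967312, γ = 1/√(1 − 0.967312²) = 1/√0.06430749 = 3.9434.
Time dilation: Δt = γ·Δτ = 3.9434 × 8390 = 33100 minutes.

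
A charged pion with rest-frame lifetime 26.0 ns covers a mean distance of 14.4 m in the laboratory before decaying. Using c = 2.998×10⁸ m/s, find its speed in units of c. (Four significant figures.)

Let x = d/(cτ) = 14.40 m / (2.998×10⁸ m/s × 2.600×10^-8 s) = 1.8474. Since d = βγcτ, x = βγ = β/√(1−β²).
Solving: β² = x²/(1+x²) = 3.41289/4.41289 = 0.773391, so β = 0.8794.

0.8794c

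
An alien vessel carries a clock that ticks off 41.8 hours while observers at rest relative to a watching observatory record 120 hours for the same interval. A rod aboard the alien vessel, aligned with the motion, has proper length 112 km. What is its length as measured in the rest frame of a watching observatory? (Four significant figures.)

γ = Δt/Δτ = 120/41.8 = 2.87081.
The rod contracts by the same γ: 112 km / 2.87081 = 39.01 km.

39.01 km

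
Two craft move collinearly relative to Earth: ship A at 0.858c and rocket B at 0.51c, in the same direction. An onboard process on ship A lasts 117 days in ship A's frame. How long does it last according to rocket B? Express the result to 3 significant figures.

149 days

The velocity of ship A relative to rocket B is (0.858 − 0.51)c / (1 − 0.858×0.51) = 0.61875c; relative speed 0.61875c.
γ for this relative speed: γ = 1/√(1 − 0.382852) = 1.2729.
Ship A's interval is proper; time dilation gives Δt_B = γΔτ = 1.2729 × 117 days = 149 days.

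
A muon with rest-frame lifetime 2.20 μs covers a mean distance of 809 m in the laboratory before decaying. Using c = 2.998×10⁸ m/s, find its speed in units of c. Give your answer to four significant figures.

d = βγcτ ⇒ βγ = d/(cτ) = 809.0 m / (659.56 m) = 1.2266.
β = (βγ)/√(1+(βγ)²) = 1.2266/√2.50455 = 0.7751.

0.7751c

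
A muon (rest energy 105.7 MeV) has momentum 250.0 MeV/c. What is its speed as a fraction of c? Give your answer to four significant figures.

0.9211c

pc/(mc²) = 250.0/105.7 = 2.3652 = βγ = β/√(1−β²).
So β² = x²/(1 + x²) with x = 2.3652: x² = 5.59417, β² = 5.59417/6.59417 = 0.848351, β = 0.9211.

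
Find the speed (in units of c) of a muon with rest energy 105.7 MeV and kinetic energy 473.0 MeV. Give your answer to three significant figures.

0.983c

K = (γ−1)mc², so γ = 1 + 473.0/105.7 = 5.4749.
Then v/c = √(1 − γ⁻²) = √(1 − 0.0333617) = √0.9666383 = 0.983.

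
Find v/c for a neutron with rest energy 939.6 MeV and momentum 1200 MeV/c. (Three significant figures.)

βγ = pc/(mc²) = 1200/939.6 = 1.2771.
Since γ² = 1 + (βγ)² = 2.63098, γ = √2.63098 = 1.62203, and β = (βγ)/γ = 1.2771/1.62203 = 0.787.

0.787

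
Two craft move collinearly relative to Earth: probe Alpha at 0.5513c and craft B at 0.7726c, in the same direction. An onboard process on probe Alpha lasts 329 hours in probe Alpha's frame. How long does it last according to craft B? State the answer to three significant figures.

357 hours

The velocity of probe Alpha relative to craft B is (0.5513 − 0.7726)c / (1 − 0.5513×0.7726) = −0.3855c; relative speed 0.3855c.
γ for this relative speed: γ = 1/√(1 − 0.14861) = 1.0838.
The clock on probe Alpha records proper time, so craft B measures Δt = γΔτ = 1.0838 × 329 = 357 hours.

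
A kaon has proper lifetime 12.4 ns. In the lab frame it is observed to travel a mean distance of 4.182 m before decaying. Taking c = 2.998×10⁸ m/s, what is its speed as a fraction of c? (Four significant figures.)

0.7474c

Let x = d/(cτ) = 4.182 m / (2.998×10⁸ m/s × 1.240×10^-8 s) = 1.1249. Since d = βγcτ, x = βγ = β/√(1−β²).
Solving: β² = x²/(1+x²) = 1.2654/2.2654 = 0.558577, so β = 0.7474.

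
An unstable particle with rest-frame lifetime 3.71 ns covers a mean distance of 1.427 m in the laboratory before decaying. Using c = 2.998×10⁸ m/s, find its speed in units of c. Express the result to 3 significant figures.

0.789c

Let x = d/(cτ) = 1.427 m / (2.998×10⁸ m/s × 3.710×10^-9 s) = 1.283. Since d = βγcτ, x = βγ = β/√(1−β²).
Solving: β² = x²/(1+x²) = 1.64609/2.64609 = 0.622084, so β = 0.789.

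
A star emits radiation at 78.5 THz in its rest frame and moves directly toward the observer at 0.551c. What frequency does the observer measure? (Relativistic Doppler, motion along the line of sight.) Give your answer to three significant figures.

Relativistic Doppler (source moving toward): f_obs = f_src · √((1+β)/(1−β)).
With β = 0.551: factor = √(1.551/0.449) = 1.8586.
f_obs = 78.5 × 1.8586 = 146 THz.

146 THz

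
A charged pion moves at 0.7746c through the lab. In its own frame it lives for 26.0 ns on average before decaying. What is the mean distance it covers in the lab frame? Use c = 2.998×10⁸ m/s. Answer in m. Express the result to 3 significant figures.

With β = 0.7746, γ = 1/√(1 − 0.7746²) = 1/√0.39999484 = 1.5811.
Lab-frame lifetime: Δt = γτ = 1.5811 × 26.0 ns = 41.109 ns.
Distance: d = vΔt = 0.7746 × 2.998×10⁸ m/s × 4.1109×10^-8 s = 9.55 m.

9.55 m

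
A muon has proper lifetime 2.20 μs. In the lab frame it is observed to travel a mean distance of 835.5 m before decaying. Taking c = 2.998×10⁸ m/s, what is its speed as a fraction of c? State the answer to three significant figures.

0.785c

d = βγcτ ⇒ βγ = d/(cτ) = 835.5 m / (659.56 m) = 1.2668.
β = (βγ)/√(1+(βγ)²) = 1.2668/√2.60478 = 0.785.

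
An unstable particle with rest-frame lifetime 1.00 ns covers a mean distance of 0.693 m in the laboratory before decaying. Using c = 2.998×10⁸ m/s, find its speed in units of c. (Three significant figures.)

Lab distance = (lab lifetime)·v = γτ·βc, so βγ = d/(cτ) = 0.6930/(2.998×10⁸ × 1.000×10^-9) = 2.3115.
With βγ = 2.3115: γ² = 1 + (βγ)² = 6.34303, and β = (βγ)/γ = 2.3115/2.51854 = 0.918.

0.918c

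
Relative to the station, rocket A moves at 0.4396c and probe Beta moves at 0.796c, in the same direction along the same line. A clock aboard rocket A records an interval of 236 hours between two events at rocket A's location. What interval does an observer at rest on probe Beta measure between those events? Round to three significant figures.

282 hours

Transform rocket A's velocity into probe Beta's frame: (0.4396 − 0.796)/(1 − 0.4396·0.796) = −0.3564/0.6500784, so the relative speed is 0.54824c.
At |u| = 0.54824c, γ = (1 − 0.300567)^(−1/2) = 1.1957.
Rocket A's interval is proper; time dilation gives Δt_B = γΔτ = 1.1957 × 236 hours = 282 hours.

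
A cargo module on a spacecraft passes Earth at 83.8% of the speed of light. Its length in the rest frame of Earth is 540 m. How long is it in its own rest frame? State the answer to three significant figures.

Lorentz factor: γ = (1 − 0.702244)^(−1/2) = 1.8326.
Proper length: L₀ = γ·L = 1.8326 × 540 = 990 m.

990 m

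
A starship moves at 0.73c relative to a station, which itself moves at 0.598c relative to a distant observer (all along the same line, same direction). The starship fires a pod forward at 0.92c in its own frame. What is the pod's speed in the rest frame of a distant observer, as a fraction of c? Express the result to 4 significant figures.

Compose velocities in two stages. Stage 1 (into S'): u₁ = (0.92+0.73)/(1+0.92×0.73) = 0.98708.
Stage 2 (into S): u = (0.98708+0.598)/(1+0.98708×0.598) = 0.99673, so the speed is 0.9967c.

0.9967c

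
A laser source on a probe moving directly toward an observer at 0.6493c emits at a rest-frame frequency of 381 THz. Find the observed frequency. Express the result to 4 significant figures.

826.2 THz

Relativistic Doppler (source moving toward): f_obs = f_src · √((1+β)/(1−β)).
With β = 0.6493: factor = √(1.6493/0.3507) = 2.1686.
f_obs = 381 × 2.1686 = 826.2 THz.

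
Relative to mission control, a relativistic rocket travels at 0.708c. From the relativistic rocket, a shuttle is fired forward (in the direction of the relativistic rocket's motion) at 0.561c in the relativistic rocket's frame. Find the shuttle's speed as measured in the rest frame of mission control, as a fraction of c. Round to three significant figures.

Relativistic velocity addition: u = (u' + v)/(1 + u'v/c²), with u' = 0.561c and v = 0.708c.
Numerator: 0.561 + 0.708 = 1.269. Denominator: 1 + (0.561)(0.708) = 1.397188.
u = 1.269/1.397188 = 0.90825, so the speed is 0.908c.

0.908c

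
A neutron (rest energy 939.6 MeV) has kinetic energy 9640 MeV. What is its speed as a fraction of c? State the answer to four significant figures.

K = (γ−1)mc², so γ = 1 + 9640/939.6 = 11.26.
Then v/c = √(1 − γ⁻²) = √(1 − 0.00788721) = √0.99211279 = 0.9960.

0.9960c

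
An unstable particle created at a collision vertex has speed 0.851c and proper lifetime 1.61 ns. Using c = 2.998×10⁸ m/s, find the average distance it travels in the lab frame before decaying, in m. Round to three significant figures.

0.782 m

γ = 1/√(1 − β²) = 1/√(1 − 0.724201) = 1/√0.275799 = 1/0.525166 = 1.9042.
Lab-frame lifetime: Δt = γτ = 1.9042 × 1.61 ns = 3.0658 ns.
Distance: d = vΔt = 0.851 × 2.998×10⁸ m/s × 3.0658×10^-9 s = 0.782 m.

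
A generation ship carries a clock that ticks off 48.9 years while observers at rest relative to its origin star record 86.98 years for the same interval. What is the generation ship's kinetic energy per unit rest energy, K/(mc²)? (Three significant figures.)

γ = Δt/Δτ = 86.98/48.9 = 1.77873.
K/(mc²) = γ − 1 = 1.77873 − 1 = 0.779.

0.779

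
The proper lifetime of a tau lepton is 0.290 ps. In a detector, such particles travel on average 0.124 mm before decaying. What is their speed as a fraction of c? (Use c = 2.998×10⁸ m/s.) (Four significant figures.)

Lab distance = (lab lifetime)·v = γτ·βc, so βγ = d/(cτ) = 1.240×10^-4/(2.998×10⁸ × 2.900×10^-13) = 1.4262.
With βγ = 1.4262: γ² = 1 + (βγ)² = 3.03405, and β = (βγ)/γ = 1.4262/1.74185 = 0.8188.

0.8188c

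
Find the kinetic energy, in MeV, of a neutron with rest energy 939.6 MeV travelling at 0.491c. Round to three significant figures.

Lorentz factor: γ = (1 − 0.241081)^(−1/2) = 1.1479.
Kinetic energy: K = (γ − 1)mc² = (1.1479 − 1) × 939.6 MeV = 0.1479 × 939.6 = 139 MeV.

139 MeV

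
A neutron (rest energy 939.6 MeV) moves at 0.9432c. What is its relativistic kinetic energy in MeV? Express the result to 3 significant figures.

1890 MeV

Lorentz factor: γ = (1 − 0.88962624)^(−1/2) = 3.01.
Kinetic energy: K = (γ − 1)mc² = (3.01 − 1) × 939.6 MeV = 2.01 × 939.6 = 1890 MeV.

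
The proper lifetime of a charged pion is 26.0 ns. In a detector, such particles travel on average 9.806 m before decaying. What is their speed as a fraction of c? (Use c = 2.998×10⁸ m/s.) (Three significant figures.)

0.783c

Let x = d/(cτ) = 9.806 m / (2.998×10⁸ m/s × 2.600×10^-8 s) = 1.258. Since d = βγcτ, x = βγ = β/√(1−β²).
Solving: β² = x²/(1+x²) = 1.58256/2.58256 = 0.612787, so β = 0.783.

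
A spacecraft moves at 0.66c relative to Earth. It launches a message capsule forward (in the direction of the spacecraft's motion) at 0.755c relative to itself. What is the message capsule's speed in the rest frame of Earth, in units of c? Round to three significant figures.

0.944c

In units of c, u = (u' + v)/(1 + u'v) with u' = 0.755 and v = 0.66.
Numerator: 0.755 + 0.66 = 1.415. Denominator: 1 + (0.755)(0.66) = 1.4983.
u = 1.415/1.4983 = 0.9444, so the speed is 0.944c.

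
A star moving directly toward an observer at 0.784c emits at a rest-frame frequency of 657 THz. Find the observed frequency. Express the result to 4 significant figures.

Relativistic Doppler (source moving toward): f_obs = f_src · √((1+β)/(1−β)).
With β = 0.784: factor = √(1.784/0.216) = 2.8739.
f_obs = 657 × 2.8739 = 1888 THz.

1888 THz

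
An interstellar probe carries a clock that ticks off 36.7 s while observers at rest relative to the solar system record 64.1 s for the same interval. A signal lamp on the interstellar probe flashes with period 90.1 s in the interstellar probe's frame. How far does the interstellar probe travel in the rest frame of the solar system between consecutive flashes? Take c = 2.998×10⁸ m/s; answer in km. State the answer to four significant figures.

3.868×10^7 km

From Δt = γΔτ: γ = 64.1/36.7 = 1.74659.
β = √(1 − 1/γ²) = 0.81987. Lab-frame period = γτ = 1.74659×90.1 s = 157.37 s. Distance = βc × γτ = 0.81987 × 2.998×10⁸ m/s × 157.37 s = 3.8681×10^10 m = 3.868×10^7 km.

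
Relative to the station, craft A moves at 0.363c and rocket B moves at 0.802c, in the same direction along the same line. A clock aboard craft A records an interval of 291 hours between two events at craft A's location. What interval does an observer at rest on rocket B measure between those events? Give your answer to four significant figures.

The velocity of craft A relative to rocket B is (0.363 − 0.802)c / (1 − 0.363×0.802) = −0.61929c; relative speed 0.61929c.
At |u| = 0.61929c, γ = (1 − 0.38352)^(−1/2) = 1.2736.
Craft A's interval is proper; time dilation gives Δt_B = γΔτ = 1.2736 × 291 hours = 370.6 hours.

370.6 hours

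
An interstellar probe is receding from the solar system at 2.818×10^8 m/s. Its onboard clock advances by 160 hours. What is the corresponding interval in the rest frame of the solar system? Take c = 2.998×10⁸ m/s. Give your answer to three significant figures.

469 hours

β = v/c = (2.818×10^8 m/s)/(2.998×10⁸ m/s) = 0.93996.
γ = 1/√(1 − β²) = 1/√(1 − 0.8835248016) = 1/√0.1164751984 = 1/0.341285 = 2.9301.
Time dilation: Δt = γ·Δτ = 2.9301 × 160 = 469 hours.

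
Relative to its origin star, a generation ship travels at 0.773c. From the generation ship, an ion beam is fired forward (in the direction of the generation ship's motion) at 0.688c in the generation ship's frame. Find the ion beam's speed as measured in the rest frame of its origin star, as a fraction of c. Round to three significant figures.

0.954c

Relativistic velocity addition: u = (u' + v)/(1 + u'v/c²), with u' = 0.688c and v = 0.773c.
Numerator: 0.688 + 0.773 = 1.461. Denominator: 1 + (0.688)(0.773) = 1.531824.
u = 1.461/1.531824 = 0.95376, so the speed is 0.954c.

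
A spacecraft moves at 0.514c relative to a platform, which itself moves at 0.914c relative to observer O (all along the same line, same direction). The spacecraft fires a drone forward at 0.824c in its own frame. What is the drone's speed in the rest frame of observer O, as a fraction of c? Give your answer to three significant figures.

Compose velocities in two stages. Stage 1 (into S'): u₁ = (0.824+0.514)/(1+0.824×0.514) = 0.93991.
Stage 2 (into S): u = (0.93991+0.914)/(1+0.93991×0.914) = 0.99722, so the speed is 0.997c.

0.997c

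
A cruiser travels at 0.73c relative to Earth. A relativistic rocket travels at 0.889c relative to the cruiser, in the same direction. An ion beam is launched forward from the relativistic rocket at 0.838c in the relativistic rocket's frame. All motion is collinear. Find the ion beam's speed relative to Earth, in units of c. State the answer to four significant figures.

Apply u = (u'+v)/(1+u'v) twice. Ion beam in the cruiser frame: (0.838+0.889)/(1+0.838·0.889) = 1.727/1.744982 = 0.9897c.
That velocity, transformed to the rest frame of Earth: (0.9897+0.73)/(1+0.9897·0.73) = 1.7197/1.722481 = 0.99839c.

0.9984c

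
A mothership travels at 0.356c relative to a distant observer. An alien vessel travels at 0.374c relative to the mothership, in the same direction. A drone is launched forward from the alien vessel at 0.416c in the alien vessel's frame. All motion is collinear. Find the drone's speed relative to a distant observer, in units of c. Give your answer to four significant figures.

0.8361c

Compose velocities in two stages. Stage 1 (into S'): u₁ = (0.416+0.374)/(1+0.416×0.374) = 0.68364.
Stage 2 (into S): u = (0.68364+0.356)/(1+0.68364×0.356) = 0.83614, so the speed is 0.8361c.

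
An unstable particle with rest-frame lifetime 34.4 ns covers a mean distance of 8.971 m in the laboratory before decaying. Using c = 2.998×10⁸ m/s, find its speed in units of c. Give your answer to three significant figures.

Let x = d/(cτ) = 8.971 m / (2.998×10⁸ m/s × 3.440×10^-8 s) = 0.86986. Since d = βγcτ, x = βγ = β/√(1−β²).
Solving: β² = x²/(1+x²) = 0.756656/1.756656 = 0.430737, so β = 0.656.

0.656c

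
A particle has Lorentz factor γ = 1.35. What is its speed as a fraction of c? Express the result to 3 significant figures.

β = √(1 − 1/γ²) = √(1 − 1/1.8225) = √0.451303 = 0.672.

0.672c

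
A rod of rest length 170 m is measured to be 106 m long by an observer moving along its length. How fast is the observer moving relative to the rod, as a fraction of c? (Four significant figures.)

Length contraction gives γ = L₀/L = 170/106 = 1.6038.
β = √(1 − 1/γ²) = √0.611224 = 0.7818.

0.7818c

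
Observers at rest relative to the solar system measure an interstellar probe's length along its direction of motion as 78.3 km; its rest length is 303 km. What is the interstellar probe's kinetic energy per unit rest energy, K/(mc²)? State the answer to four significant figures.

2.870

Length contraction gives γ = L₀/L = 303/78.3 = 3.86973.
K/(mc²) = γ − 1 = 3.86973 − 1 = 2.870.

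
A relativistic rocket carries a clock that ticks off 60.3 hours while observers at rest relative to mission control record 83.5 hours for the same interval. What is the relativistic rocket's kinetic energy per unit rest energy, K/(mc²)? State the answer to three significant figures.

0.385

γ = Δt/Δτ = 83.5/60.3 = 1.38474.
K/(mc²) = γ − 1 = 1.38474 − 1 = 0.385.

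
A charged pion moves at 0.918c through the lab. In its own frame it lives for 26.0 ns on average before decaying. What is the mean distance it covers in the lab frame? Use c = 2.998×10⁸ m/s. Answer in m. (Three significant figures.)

With β = 0.918, γ = 1/√(1 − 0.918²) = 1/√0.157276 = 2.5216.
Lab-frame lifetime: Δt = γτ = 2.5216 × 26.0 ns = 65.562 ns.
Distance: d = vΔt = 0.918 × 2.998×10⁸ m/s × 6.5562×10^-8 s = 18.0 m.

18.0 m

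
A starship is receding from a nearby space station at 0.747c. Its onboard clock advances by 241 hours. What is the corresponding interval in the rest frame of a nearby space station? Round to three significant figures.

Lorentz factor: γ = (1 − 0.558009)^(−1/2) = 1.5042.
The onboard clock measures proper time, so the interval in the rest frame of a nearby space station is dilated: Δt = γ·Δτ = 1.5042 × 241 hours = 363 hours.

363 hours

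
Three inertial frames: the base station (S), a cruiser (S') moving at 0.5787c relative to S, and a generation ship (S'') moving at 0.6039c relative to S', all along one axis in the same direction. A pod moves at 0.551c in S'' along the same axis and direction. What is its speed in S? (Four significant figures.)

Apply u = (u'+v)/(1+u'v) twice. Pod in the cruiser frame: (0.551+0.6039)/(1+0.551·0.6039) = 1.1549/1.3327489 = 0.86655c.
That velocity, transformed to the rest frame of the base station: (0.86655+0.5787)/(1+0.86655·0.5787) = 1.44525/1.501472485 = 0.96256c.

0.9626c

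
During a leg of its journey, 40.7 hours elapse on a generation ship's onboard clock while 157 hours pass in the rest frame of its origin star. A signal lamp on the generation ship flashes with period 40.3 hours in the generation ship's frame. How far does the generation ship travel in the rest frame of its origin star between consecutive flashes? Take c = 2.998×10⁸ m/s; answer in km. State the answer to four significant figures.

From Δt = γΔτ: γ = 157/40.7 = 3.85749.
β = √(1 − 1/γ²) = 0.96581. Lab-frame period = γτ = 3.85749×40.3 hours = 155.46 hours. Distance = βc × γτ = 0.96581 × 2.998×10⁸ m/s × 559656 s = 1.6205×10^14 m = 1.620×10^11 km.

1.620×10^11 km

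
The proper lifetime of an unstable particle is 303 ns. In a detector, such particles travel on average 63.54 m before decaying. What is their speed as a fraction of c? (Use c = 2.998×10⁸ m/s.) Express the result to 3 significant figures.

Lab distance = (lab lifetime)·v = γτ·βc, so βγ = d/(cτ) = 63.54/(2.998×10⁸ × 3.030×10^-7) = 0.69948.
With βγ = 0.69948: γ² = 1 + (βγ)² = 1.489272, and β = (βγ)/γ = 0.69948/1.22036 = 0.573.

0.573c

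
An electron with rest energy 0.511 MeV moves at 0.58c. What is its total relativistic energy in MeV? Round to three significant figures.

0.627 MeV

β² = 0.3364, so γ = 1/√0.6636 = 1.2276.
Total energy: E = γmc² = 1.2276 × 0.511 MeV = 0.627 MeV.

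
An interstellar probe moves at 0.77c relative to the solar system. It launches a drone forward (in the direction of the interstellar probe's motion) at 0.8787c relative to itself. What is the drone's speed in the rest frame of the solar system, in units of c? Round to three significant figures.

0.983c

In units of c, u = (u' + v)/(1 + u'v) with u' = 0.8787 and v = 0.77.
Numerator: 0.8787 + 0.77 = 1.6487. Denominator: 1 + (0.8787)(0.77) = 1.676599.
u = 1.6487/1.676599 = 0.98336, so the speed is 0.983c.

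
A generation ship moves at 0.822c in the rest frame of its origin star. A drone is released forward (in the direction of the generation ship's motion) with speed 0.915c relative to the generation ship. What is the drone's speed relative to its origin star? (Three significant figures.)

0.991c

In units of c, u = (u' + v)/(1 + u'v) with u' = 0.915 and v = 0.822.
Numerator: 0.915 + 0.822 = 1.737. Denominator: 1 + (0.915)(0.822) = 1.75213.
u = 1.737/1.75213 = 0.99136, so the speed is 0.991c.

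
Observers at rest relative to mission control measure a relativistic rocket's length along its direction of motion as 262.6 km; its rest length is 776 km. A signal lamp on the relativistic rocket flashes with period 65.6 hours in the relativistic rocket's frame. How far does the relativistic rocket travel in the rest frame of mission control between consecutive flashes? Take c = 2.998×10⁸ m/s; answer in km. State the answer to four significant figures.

From L = L₀/γ: γ = 776/262.6 = 2.95506.
β = √(1 − 1/γ²) = 0.941. Lab-frame period = γτ = 2.95506×65.6 hours = 193.85 hours. Distance = βc × γτ = 0.941 × 2.998×10⁸ m/s × 697860 s = 1.9687×10^14 m = 1.969×10^11 km.

1.969×10^11 km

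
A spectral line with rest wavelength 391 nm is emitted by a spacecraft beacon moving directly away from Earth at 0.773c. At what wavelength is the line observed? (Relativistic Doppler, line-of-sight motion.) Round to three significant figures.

1090 nm

Relativistic Doppler for wavelength: λ_obs = λ_src · √((1+β)/(1−β)).
With β = 0.773: factor = √(1.773/0.227) = 2.7947.
λ_obs = 391 × 2.7947 = 1090 nm.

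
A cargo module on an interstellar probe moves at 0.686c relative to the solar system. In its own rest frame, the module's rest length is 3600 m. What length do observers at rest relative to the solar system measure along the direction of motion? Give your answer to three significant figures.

2620 m

γ = 1/√(1 − β²) = 1/√(1 − 0.470596) = 1/√0.529404 = 1/0.727602 = 1.3744.
Length contraction: L = L₀/γ = 3600/1.3744 = 2620 m.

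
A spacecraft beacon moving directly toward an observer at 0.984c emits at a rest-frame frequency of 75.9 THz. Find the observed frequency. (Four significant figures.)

Relativistic Doppler (source moving toward): f_obs = f_src · √((1+β)/(1−β)).
With β = 0.984: factor = √(1.984/0.016) = 11.136.
f_obs = 75.9 × 11.136 = 845.2 THz.

845.2 THz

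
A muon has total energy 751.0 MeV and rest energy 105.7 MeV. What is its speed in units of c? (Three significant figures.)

Total energy E = γmc² gives γ = 751.0/105.7 = 7.105.
Hence β = √(1 − 1/γ²) = √(1 − 0.0198094) = √0.9801906 = 0.990.

0.990c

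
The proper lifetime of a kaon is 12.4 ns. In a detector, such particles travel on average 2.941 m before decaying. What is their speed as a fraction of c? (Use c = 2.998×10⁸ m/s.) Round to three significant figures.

Lab distance = (lab lifetime)·v = γτ·βc, so βγ = d/(cτ) = 2.941/(2.998×10⁸ × 1.240×10^-8) = 0.79112.
With βγ = 0.79112: γ² = 1 + (βγ)² = 1.625871, and β = (βγ)/γ = 0.79112/1.2751 = 0.620.

0.620c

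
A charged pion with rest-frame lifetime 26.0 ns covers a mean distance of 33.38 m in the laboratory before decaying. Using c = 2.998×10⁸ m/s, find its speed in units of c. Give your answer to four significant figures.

Lab distance = (lab lifetime)·v = γτ·βc, so βγ = d/(cτ) = 33.38/(2.998×10⁸ × 2.600×10^-8) = 4.2823.
With βγ = 4.2823: γ² = 1 + (βγ)² = 19.3381, and β = (βγ)/γ = 4.2823/4.39751 = 0.9738.

0.9738c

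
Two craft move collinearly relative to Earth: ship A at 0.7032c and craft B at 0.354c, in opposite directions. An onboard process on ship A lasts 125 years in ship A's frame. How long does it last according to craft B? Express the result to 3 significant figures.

Transform ship A's velocity into craft B's frame: (0.7032 + 0.354)/(1 + 0.7032·0.354) = 1.0572/1.2489328, so the relative speed is 0.84648c.
γ for this relative speed: γ = 1/√(1 − 0.716528) = 1.8782.
The clock on ship A records proper time, so craft B measures Δt = γΔτ = 1.8782 × 125 = 235 years.

235 years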